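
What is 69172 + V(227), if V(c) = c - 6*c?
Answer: 68037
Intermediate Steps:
V(c) = -5*c
69172 + V(227) = 69172 - 5*227 = 69172 - 1135 = 68037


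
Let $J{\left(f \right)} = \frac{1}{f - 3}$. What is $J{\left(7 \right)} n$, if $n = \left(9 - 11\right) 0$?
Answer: $0$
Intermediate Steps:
$J{\left(f \right)} = \frac{1}{-3 + f}$
$n = 0$ ($n = \left(-2\right) 0 = 0$)
$J{\left(7 \right)} n = \frac{1}{-3 + 7} \cdot 0 = \frac{1}{4} \cdot 0 = 0$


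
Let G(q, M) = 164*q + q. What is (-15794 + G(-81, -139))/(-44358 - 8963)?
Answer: 29159/53321 ≈ 0.54686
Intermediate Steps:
G(q, M) = 165*q
(-15794 + G(-81, -139))/(-44358 - 8963) = (-15794 + 165*(-81))/(-44358 - 8963) = (-15794 - 13365)/(-53321) = -29159*(-1/53321) = 29159/53321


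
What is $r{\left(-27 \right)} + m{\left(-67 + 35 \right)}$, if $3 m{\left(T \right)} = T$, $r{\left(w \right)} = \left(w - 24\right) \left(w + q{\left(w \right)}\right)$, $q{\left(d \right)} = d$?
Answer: $\frac{8230}{3} \approx 2743.3$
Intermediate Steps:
$r{\left(w \right)} = 2 w \left(-24 + w\right)$ ($r{\left(w \right)} = \left(w - 24\right) \left(w + w\right) = \left(-24 + w\right) 2 w = 2 w \left(-24 + w\right)$)
$m{\left(T \right)} = \frac{T}{3}$
$r{\left(-27 \right)} + m{\left(-67 + 35 \right)} = 2 \left(-27\right) \left(-24 - 27\right) + \frac{-67 + 35}{3} = 2 \left(-27\right) \left(-51\right) + \frac{1}{3} \left(-32\right) = 2754 - \frac{32}{3} = \frac{8230}{3}$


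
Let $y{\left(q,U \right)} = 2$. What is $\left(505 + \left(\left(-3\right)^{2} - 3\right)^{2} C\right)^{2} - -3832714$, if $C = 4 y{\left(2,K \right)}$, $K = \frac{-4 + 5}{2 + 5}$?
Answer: $4461563$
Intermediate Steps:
$K = \frac{1}{7}$ ($K = 1 \cdot \frac{1}{7} = \frac{1}{7} \approx 0.14286$)
$C = 8$ ($C = 4 \cdot 2 = 8$)
$\left(505 + \left(\left(-3\right)^{2} - 3\right)^{2} C\right)^{2} - -3832714 = \left(505 + \left(\left(-3\right)^{2} - 3\right)^{2} \cdot 8\right)^{2} - -3832714 = \left(505 + \left(9 - 3\right)^{2} \cdot 8\right)^{2} + 3832714 = \left(505 + 6^{2} \cdot 8\right)^{2} + 3832714 = \left(505 + 36 \cdot 8\right)^{2} + 3832714 = \left(505 + 288\right)^{2} + 3832714 = 793^{2} + 3832714 = 628849 + 3832714 = 4461563$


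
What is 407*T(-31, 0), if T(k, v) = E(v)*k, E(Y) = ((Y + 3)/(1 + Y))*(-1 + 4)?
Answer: -113553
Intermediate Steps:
E(Y) = 3*(3 + Y)/(1 + Y) (E(Y) = ((3 + Y)/(1 + Y))*3 = 3*(3 + Y)/(1 + Y))
T(k, v) = 3*k*(3 + v)/(1 + v) (T(k, v) = (3*(3 + v)/(1 + v))*k = 3*k*(3 + v)/(1 + v))
407*T(-31, 0) = 407*(3*(-31)*(3 + 0)/(1 + 0)) = 407*(3*(-31)*3/1) = 407*(3*(-31)*1*3) = 407*(-279) = -113553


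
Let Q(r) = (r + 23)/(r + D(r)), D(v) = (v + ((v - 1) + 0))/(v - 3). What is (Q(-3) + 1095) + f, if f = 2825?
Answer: 43000/11 ≈ 3909.1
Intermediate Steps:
D(v) = (-1 + 2*v)/(-3 + v) (D(v) = (v + ((-1 + v) + 0))/(-3 + v) = (v + (-1 + v))/(-3 + v) = (-1 + 2*v)/(-3 + v))
Q(r) = (23 + r)/(r + (-1 + 2*r)/(-3 + r)) (Q(r) = (r + 23)/(r + (-1 + 2*r)/(-3 + r)) = (23 + r)/(r + (-1 + 2*r)/(-3 + r)))
(Q(-3) + 1095) + f = ((-69 + (-3)² + 20*(-3))/(-1 + (-3)² - 1*(-3)) + 1095) + 2825 = ((-69 + 9 - 60)/(-1 + 9 + 3) + 1095) + 2825 = (-120/11 + 1095) + 2825 = 11925/11 + 2825 = 43000/11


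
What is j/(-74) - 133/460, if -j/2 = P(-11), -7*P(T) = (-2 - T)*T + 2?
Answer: 10173/119140 ≈ 0.085387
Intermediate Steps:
P(T) = -2/7 - T*(-2 - T)/7 (P(T) = -((-2 - T)*T + 2)/7 = -(T*(-2 - T) + 2)/7 = -(2 + T*(-2 - T))/7 = -2/7 - T*(-2 - T)/7)
j = -194/7 (j = -2*(-2/7 + (⅐)*(-11)² + (2/7)*(-11)) = -2*(-2/7 + (⅐)*121 - 22/7) = -2*(-2/7 + 121/7 - 22/7) = -2*97/7 = -194/7 ≈ -27.714)
j/(-74) - 133/460 = -194/7/(-74) - 133/460 = -194/7*(-1/74) - 133*1/460 = 97/259 - 133/460 = 10173/119140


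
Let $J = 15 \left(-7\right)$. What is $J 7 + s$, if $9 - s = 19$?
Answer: $-745$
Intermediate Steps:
$s = -10$ ($s = 9 - 19 = -10$)
$J = -105$
$J 7 + s = \left(-105\right) 7 - 10 = -735 - 10 = -745$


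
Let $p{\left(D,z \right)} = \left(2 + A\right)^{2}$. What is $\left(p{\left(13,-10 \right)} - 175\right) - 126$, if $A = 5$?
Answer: $-252$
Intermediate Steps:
$p{\left(D,z \right)} = 49$ ($p{\left(D,z \right)} = \left(2 + 5\right)^{2} = 7^{2} = 49$)
$\left(p{\left(13,-10 \right)} - 175\right) - 126 = \left(49 - 175\right) - 126 = -126 - 126 = -252$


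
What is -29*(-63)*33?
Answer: 60291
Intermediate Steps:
-29*(-63)*33 = 1827*33 = 60291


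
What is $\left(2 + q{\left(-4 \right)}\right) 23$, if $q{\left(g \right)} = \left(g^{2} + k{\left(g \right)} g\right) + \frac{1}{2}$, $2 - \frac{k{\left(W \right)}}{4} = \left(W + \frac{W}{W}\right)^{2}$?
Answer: $\frac{6003}{2} \approx 3001.5$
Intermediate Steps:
$k{\left(W \right)} = 8 - 4 \left(1 + W\right)^{2}$ ($k{\left(W \right)} = 8 - 4 \left(W + \frac{W}{W}\right)^{2} = 8 - 4 \left(W + 1\right)^{2} = 8 - 4 \left(1 + W\right)^{2}$)
$q{\left(g \right)} = \frac{1}{2} + g^{2} + g \left(8 - 4 \left(1 + g\right)^{2}\right)$ ($q{\left(g \right)} = \left(g^{2} + \left(8 - 4 \left(1 + g\right)^{2}\right) g\right) + \frac{1}{2} = \left(g^{2} + g \left(8 - 4 \left(1 + g\right)^{2}\right)\right) + \frac{1}{2} = \frac{1}{2} + g^{2} + g \left(8 - 4 \left(1 + g\right)^{2}\right)$)
$\left(2 + q{\left(-4 \right)}\right) 23 = \left(2 + \left(\frac{1}{2} - 7 \left(-4\right)^{2} - 4 \left(-4\right)^{3} + 4 \left(-4\right)\right)\right) 23 = \left(2 - - \frac{257}{2}\right) 23 = \left(2 + \left(\frac{1}{2} - 112 + 256 - 16\right)\right) 23 = \left(2 + \frac{257}{2}\right) 23 = \frac{261}{2} \cdot 23 = \frac{6003}{2}$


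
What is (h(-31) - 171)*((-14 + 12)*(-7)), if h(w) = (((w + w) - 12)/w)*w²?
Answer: 29722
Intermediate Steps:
h(w) = w*(-12 + 2*w) (h(w) = ((2*w - 12)/w)*w² = ((-12 + 2*w)/w)*w² = w*(-12 + 2*w))
(h(-31) - 171)*((-14 + 12)*(-7)) = (2*(-31)*(-6 - 31) - 171)*((-14 + 12)*(-7)) = (2*(-31)*(-37) - 171)*(-2*(-7)) = (2294 - 171)*14 = 2123*14 = 29722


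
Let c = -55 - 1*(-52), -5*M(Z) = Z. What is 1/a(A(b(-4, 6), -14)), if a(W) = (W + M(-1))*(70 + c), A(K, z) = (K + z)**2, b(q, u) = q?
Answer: 5/108607 ≈ 4.6038e-5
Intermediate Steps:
M(Z) = -Z/5
c = -3 (c = -55 + 52 = -3)
a(W) = 67/5 + 67*W (a(W) = (W - 1/5*(-1))*(70 - 3) = (W + 1/5)*67 = (1/5 + W)*67 = 67/5 + 67*W)
1/a(A(b(-4, 6), -14)) = 1/(67/5 + 67*(-4 - 14)**2) = 1/(67/5 + 67*(-18)**2) = 1/(67/5 + 67*324) = 1/(67/5 + 21708) = 1/(108607/5) = 5/108607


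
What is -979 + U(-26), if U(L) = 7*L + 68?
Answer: -1093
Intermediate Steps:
U(L) = 68 + 7*L
-979 + U(-26) = -979 + (68 + 7*(-26)) = -979 + (68 - 182) = -979 - 114 = -1093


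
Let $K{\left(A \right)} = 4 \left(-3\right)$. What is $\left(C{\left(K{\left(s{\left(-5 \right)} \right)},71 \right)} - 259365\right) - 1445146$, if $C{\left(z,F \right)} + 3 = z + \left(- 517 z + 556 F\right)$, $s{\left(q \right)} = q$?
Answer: $-1658846$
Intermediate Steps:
$K{\left(A \right)} = -12$
$C{\left(z,F \right)} = -3 - 516 z + 556 F$ ($C{\left(z,F \right)} = -3 + \left(z + \left(- 517 z + 556 F\right)\right) = -3 + \left(- 516 z + 556 F\right) = -3 - 516 z + 556 F$)
$\left(C{\left(K{\left(s{\left(-5 \right)} \right)},71 \right)} - 259365\right) - 1445146 = \left(\left(-3 - -6192 + 556 \cdot 71\right) - 259365\right) - 1445146 = \left(\left(-3 + 6192 + 39476\right) - 259365\right) - 1445146 = \left(45665 - 259365\right) - 1445146 = -213700 - 1445146 = -1658846$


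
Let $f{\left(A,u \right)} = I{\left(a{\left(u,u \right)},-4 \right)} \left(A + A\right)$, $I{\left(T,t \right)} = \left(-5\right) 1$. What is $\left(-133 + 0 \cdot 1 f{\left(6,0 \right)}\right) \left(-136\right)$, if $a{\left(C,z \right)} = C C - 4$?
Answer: $18088$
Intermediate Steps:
$a{\left(C,z \right)} = -4 + C^{2}$ ($a{\left(C,z \right)} = C^{2} - 4 = -4 + C^{2}$)
$I{\left(T,t \right)} = -5$
$f{\left(A,u \right)} = - 10 A$ ($f{\left(A,u \right)} = - 5 \left(A + A\right) = - 5 \cdot 2 A = - 10 A$)
$\left(-133 + 0 \cdot 1 f{\left(6,0 \right)}\right) \left(-136\right) = \left(-133 + 0 \cdot 1 \left(\left(-10\right) 6\right)\right) \left(-136\right) = \left(-133 + 0 \left(-60\right)\right) \left(-136\right) = \left(-133 + 0\right) \left(-136\right) = \left(-133\right) \left(-136\right) = 18088$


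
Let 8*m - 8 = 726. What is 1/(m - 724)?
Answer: -4/2529 ≈ -0.0015817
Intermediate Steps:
m = 367/4 (m = 1 + (1/8)*726 = 1 + 363/4 = 367/4 ≈ 91.750)
1/(m - 724) = 1/(367/4 - 724) = 1/(-2529/4) = -4/2529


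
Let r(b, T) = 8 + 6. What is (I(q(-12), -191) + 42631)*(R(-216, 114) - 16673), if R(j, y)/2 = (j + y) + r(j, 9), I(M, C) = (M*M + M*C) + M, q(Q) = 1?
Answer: -715105258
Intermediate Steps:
I(M, C) = M + M² + C*M (I(M, C) = (M² + C*M) + M = M + M² + C*M)
r(b, T) = 14
R(j, y) = 28 + 2*j + 2*y (R(j, y) = 2*((j + y) + 14) = 2*(14 + j + y) = 28 + 2*j + 2*y)
(I(q(-12), -191) + 42631)*(R(-216, 114) - 16673) = (1*(1 - 191 + 1) + 42631)*((28 + 2*(-216) + 2*114) - 16673) = (1*(-189) + 42631)*((28 - 432 + 228) - 16673) = (-189 + 42631)*(-176 - 16673) = 42442*(-16849) = -715105258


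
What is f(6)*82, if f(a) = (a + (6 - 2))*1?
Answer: 820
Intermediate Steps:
f(a) = 4 + a (f(a) = (a + 4)*1 = (4 + a)*1 = 4 + a)
f(6)*82 = (4 + 6)*82 = 10*82 = 820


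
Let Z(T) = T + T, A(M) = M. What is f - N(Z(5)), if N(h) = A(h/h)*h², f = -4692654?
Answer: -4692754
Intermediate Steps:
Z(T) = 2*T
N(h) = h² (N(h) = (h/h)*h² = 1*h² = h²)
f - N(Z(5)) = -4692654 - (2*5)² = -4692654 - 1*10² = -4692654 - 1*100 = -4692654 - 100 = -4692754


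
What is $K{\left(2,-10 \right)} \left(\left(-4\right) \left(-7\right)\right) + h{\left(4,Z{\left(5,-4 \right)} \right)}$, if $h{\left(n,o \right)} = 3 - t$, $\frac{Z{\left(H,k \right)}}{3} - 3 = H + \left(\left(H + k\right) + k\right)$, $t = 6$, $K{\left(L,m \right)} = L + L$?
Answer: $109$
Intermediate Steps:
$K{\left(L,m \right)} = 2 L$
$Z{\left(H,k \right)} = 9 + 6 H + 6 k$ ($Z{\left(H,k \right)} = 9 + 3 \left(H + \left(\left(H + k\right) + k\right)\right) = 9 + 3 \left(H + \left(H + 2 k\right)\right) = 9 + 3 \left(2 H + 2 k\right) = 9 + \left(6 H + 6 k\right) = 9 + 6 H + 6 k$)
$h{\left(n,o \right)} = -3$ ($h{\left(n,o \right)} = 3 - 6 = -3$)
$K{\left(2,-10 \right)} \left(\left(-4\right) \left(-7\right)\right) + h{\left(4,Z{\left(5,-4 \right)} \right)} = 2 \cdot 2 \left(\left(-4\right) \left(-7\right)\right) - 3 = 4 \cdot 28 - 3 = 112 - 3 = 109$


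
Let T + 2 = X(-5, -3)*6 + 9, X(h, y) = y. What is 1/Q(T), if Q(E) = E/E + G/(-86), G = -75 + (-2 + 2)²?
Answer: 86/161 ≈ 0.53416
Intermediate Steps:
G = -75 (G = -75 + 0² = -75 + 0 = -75)
T = -11 (T = -2 + (-3*6 + 9) = -2 + (-18 + 9) = -2 - 9 = -11)
Q(E) = 161/86 (Q(E) = E/E - 75/(-86) = 1 - 75*(-1/86) = 1 + 75/86 = 161/86)
1/Q(T) = 1/(161/86) = 86/161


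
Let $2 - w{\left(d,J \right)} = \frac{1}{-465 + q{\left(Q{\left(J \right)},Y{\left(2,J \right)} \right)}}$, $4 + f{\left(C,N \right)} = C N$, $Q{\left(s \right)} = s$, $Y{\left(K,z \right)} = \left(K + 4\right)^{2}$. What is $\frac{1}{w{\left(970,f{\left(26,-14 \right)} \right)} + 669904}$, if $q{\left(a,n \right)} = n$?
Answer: $\frac{429}{287389675} \approx 1.4927 \cdot 10^{-6}$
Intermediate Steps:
$Y{\left(K,z \right)} = \left(4 + K\right)^{2}$
$f{\left(C,N \right)} = -4 + C N$
$w{\left(d,J \right)} = \frac{859}{429}$ ($w{\left(d,J \right)} = 2 - \frac{1}{-465 + \left(4 + 2\right)^{2}} = 2 - \frac{1}{-465 + 6^{2}} = 2 - \frac{1}{-465 + 36} = 2 - \frac{1}{-429} = 2 - - \frac{1}{429} = 2 + \frac{1}{429} = \frac{859}{429}$)
$\frac{1}{w{\left(970,f{\left(26,-14 \right)} \right)} + 669904} = \frac{1}{\frac{859}{429} + 669904} = \frac{1}{\frac{287389675}{429}} = \frac{429}{287389675}$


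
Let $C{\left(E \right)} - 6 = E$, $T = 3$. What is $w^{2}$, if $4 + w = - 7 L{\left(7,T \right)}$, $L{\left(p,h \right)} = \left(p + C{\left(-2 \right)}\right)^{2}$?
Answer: $724201$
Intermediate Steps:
$C{\left(E \right)} = 6 + E$
$L{\left(p,h \right)} = \left(4 + p\right)^{2}$ ($L{\left(p,h \right)} = \left(p + \left(6 - 2\right)\right)^{2} = \left(p + 4\right)^{2} = \left(4 + p\right)^{2}$)
$w = -851$ ($w = -4 - 7 \left(4 + 7\right)^{2} = -4 - 7 \cdot 11^{2} = -4 - 847 = -851$)
$w^{2} = \left(-851\right)^{2} = 724201$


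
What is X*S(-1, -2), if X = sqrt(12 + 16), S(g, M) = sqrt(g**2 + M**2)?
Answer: 2*sqrt(35) ≈ 11.832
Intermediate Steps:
S(g, M) = sqrt(M**2 + g**2)
X = 2*sqrt(7) (X = sqrt(28) = 2*sqrt(7) ≈ 5.2915)
X*S(-1, -2) = (2*sqrt(7))*sqrt((-2)**2 + (-1)**2) = (2*sqrt(7))*sqrt(4 + 1) = (2*sqrt(7))*sqrt(5) = 2*sqrt(35)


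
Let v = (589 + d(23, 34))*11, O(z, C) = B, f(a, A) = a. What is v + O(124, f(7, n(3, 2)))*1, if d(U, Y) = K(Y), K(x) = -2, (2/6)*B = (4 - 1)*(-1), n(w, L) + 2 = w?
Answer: 6448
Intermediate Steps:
n(w, L) = -2 + w
B = -9 (B = 3*((4 - 1)*(-1)) = 3*(3*(-1)) = 3*(-3) = -9)
O(z, C) = -9
d(U, Y) = -2
v = 6457 (v = (589 - 2)*11 = 587*11 = 6457)
v + O(124, f(7, n(3, 2)))*1 = 6457 - 9*1 = 6457 - 9 = 6448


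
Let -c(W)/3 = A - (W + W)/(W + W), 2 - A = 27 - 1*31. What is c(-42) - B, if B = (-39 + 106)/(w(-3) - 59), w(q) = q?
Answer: -863/62 ≈ -13.919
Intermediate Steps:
A = 6 (A = 2 - (27 - 1*31) = 2 - (27 - 31) = 2 - 1*(-4) = 2 + 4 = 6)
c(W) = -15 (c(W) = -3*(6 - (W + W)/(W + W)) = -3*(6 - 2*W/(2*W)) = -3*(6 - 2*W*1/(2*W)) = -3*(6 - 1*1) = -3*(6 - 1) = -3*5 = -15)
B = -67/62 (B = (-39 + 106)/(-3 - 59) = 67/(-62) = -1/62*67 = -67/62 ≈ -1.0806)
c(-42) - B = -15 - 1*(-67/62) = -15 + 67/62 = -863/62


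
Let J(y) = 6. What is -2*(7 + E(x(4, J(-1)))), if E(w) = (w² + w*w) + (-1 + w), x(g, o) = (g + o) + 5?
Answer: -942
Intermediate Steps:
x(g, o) = 5 + g + o
E(w) = -1 + w + 2*w² (E(w) = (w² + w²) + (-1 + w) = 2*w² + (-1 + w) = -1 + w + 2*w²)
-2*(7 + E(x(4, J(-1)))) = -2*(7 + (-1 + (5 + 4 + 6) + 2*(5 + 4 + 6)²)) = -2*(7 + (-1 + 15 + 2*15²)) = -2*(7 + (-1 + 15 + 2*225)) = -2*(7 + (-1 + 15 + 450)) = -2*(7 + 464) = -2*471 = -942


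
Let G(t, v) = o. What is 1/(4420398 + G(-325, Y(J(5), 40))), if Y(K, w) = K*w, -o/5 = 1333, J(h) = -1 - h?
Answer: 1/4413733 ≈ 2.2657e-7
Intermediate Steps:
o = -6665 (o = -5*1333 = -6665)
G(t, v) = -6665
1/(4420398 + G(-325, Y(J(5), 40))) = 1/(4420398 - 6665) = 1/4413733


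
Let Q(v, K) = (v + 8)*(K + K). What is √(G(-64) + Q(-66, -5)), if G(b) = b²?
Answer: 2*√1169 ≈ 68.381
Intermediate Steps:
Q(v, K) = 2*K*(8 + v) (Q(v, K) = (8 + v)*(2*K) = 2*K*(8 + v))
√(G(-64) + Q(-66, -5)) = √((-64)² + 2*(-5)*(8 - 66)) = √(4096 + 2*(-5)*(-58)) = √(4096 + 580) = √4676 = 2*√1169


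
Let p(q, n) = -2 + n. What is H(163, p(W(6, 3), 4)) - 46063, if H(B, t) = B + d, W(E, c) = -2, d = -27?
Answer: -45927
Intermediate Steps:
H(B, t) = -27 + B (H(B, t) = B - 27 = -27 + B)
H(163, p(W(6, 3), 4)) - 46063 = (-27 + 163) - 46063 = 136 - 46063 = -45927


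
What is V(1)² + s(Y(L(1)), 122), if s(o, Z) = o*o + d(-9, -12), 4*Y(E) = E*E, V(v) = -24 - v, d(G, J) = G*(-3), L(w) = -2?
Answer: 653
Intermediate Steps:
d(G, J) = -3*G
Y(E) = E²/4 (Y(E) = (E*E)/4 = E²/4)
s(o, Z) = 27 + o² (s(o, Z) = o*o - 3*(-9) = o² + 27 = 27 + o²)
V(1)² + s(Y(L(1)), 122) = (-24 - 1*1)² + (27 + ((¼)*(-2)²)²) = (-24 - 1)² + (27 + ((¼)*4)²) = (-25)² + (27 + 1²) = 625 + (27 + 1) = 625 + 28 = 653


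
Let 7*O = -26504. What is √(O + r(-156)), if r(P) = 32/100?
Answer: 12*I*√32207/35 ≈ 61.53*I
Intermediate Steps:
r(P) = 8/25 (r(P) = 32*(1/100) = 8/25)
O = -26504/7 (O = (⅐)*(-26504) = -26504/7 ≈ -3786.3)
√(O + r(-156)) = √(-26504/7 + 8/25) = √(-662544/175) = 12*I*√32207/35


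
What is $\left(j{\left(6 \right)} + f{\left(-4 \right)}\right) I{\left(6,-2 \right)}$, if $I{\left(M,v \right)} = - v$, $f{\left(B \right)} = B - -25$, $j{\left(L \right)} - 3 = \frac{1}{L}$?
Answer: $\frac{145}{3} \approx 48.333$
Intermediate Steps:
$j{\left(L \right)} = 3 + \frac{1}{L}$
$f{\left(B \right)} = 25 + B$ ($f{\left(B \right)} = B + 25 = 25 + B$)
$\left(j{\left(6 \right)} + f{\left(-4 \right)}\right) I{\left(6,-2 \right)} = \left(\left(3 + \frac{1}{6}\right) + \left(25 - 4\right)\right) \left(\left(-1\right) \left(-2\right)\right) = \left(\left(3 + \frac{1}{6}\right) + 21\right) 2 = \left(\frac{19}{6} + 21\right) 2 = \frac{145}{6} \cdot 2 = \frac{145}{3}$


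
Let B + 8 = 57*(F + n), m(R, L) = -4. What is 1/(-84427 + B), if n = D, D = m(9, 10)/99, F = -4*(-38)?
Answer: -33/2500519 ≈ -1.3197e-5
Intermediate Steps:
F = 152
D = -4/99 ≈ -0.040404
n = -4/99 ≈ -0.040404
B = 285572/33 (B = -8 + 57*(152 - 4/99) = -8 + 57*(15044/99) = -8 + 285836/33 = 285572/33 ≈ 8653.7)
1/(-84427 + B) = 1/(-84427 + 285572/33) = 1/(-2500519/33) = -33/2500519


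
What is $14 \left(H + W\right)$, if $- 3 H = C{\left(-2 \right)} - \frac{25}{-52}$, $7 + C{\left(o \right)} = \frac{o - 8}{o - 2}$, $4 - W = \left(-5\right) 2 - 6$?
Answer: $\frac{23303}{78} \approx 298.76$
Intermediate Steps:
$W = 20$ ($W = 4 - \left(\left(-5\right) 2 - 6\right) = 4 - \left(-10 - 6\right) = 4 - -16 = 4 + 16 = 20$)
$C{\left(o \right)} = -7 + \frac{-8 + o}{-2 + o}$ ($C{\left(o \right)} = -7 + \frac{o - 8}{o - 2} = -7 + \frac{-8 + o}{-2 + o}$)
$H = \frac{209}{156}$ ($H = - \frac{\frac{6 \left(1 - -2\right)}{-2 - 2} - \frac{25}{-52}}{3} = - \frac{\frac{6 \left(1 + 2\right)}{-4} - 25 \left(- \frac{1}{52}\right)}{3} = - \frac{6 \left(- \frac{1}{4}\right) 3 - - \frac{25}{52}}{3} = - \frac{- \frac{9}{2} + \frac{25}{52}}{3} = \left(- \frac{1}{3}\right) \left(- \frac{209}{52}\right) = \frac{209}{156} \approx 1.3397$)
$14 \left(H + W\right) = 14 \left(\frac{209}{156} + 20\right) = 14 \cdot \frac{3329}{156} = \frac{23303}{78}$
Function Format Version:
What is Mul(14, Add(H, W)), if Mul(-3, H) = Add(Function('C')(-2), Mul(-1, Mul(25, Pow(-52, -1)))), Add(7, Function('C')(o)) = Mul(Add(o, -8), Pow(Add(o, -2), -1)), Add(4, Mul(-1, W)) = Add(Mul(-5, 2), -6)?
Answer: Rational(23303, 78) ≈ 298.76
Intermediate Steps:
W = 20 (W = Add(4, Mul(-1, Add(Mul(-5, 2), -6))) = Add(4, Mul(-1, Add(-10, -6))) = Add(4, Mul(-1, -16)) = Add(4, 16) = 20)
Function('C')(o) = Add(-7, Mul(Pow(Add(-2, o), -1), Add(-8, o))) (Function('C')(o) = Add(-7, Mul(Add(o, -8), Pow(Add(o, -2), -1))) = Add(-7, Mul(Add(-8, o), Pow(Add(-2, o), -1))) = Add(-7, Mul(Pow(Add(-2, o), -1), Add(-8, o))))
H = Rational(209, 156) (H = Mul(Rational(-1, 3), Add(Mul(6, Pow(Add(-2, -2), -1), Add(1, Mul(-1, -2))), Mul(-1, Mul(25, Pow(-52, -1))))) = Mul(Rational(-1, 3), Add(Mul(6, Pow(-4, -1), Add(1, 2)), Mul(-1, Mul(25, Rational(-1, 52))))) = Mul(Rational(-1, 3), Add(Mul(6, Rational(-1, 4), 3), Mul(-1, Rational(-25, 52)))) = Mul(Rational(-1, 3), Add(Rational(-9, 2), Rational(25, 52))) = Mul(Rational(-1, 3), Rational(-209, 52)) = Rational(209, 156) ≈ 1.3397)
Mul(14, Add(H, W)) = Mul(14, Add(Rational(209, 156), 20)) = Mul(14, Rational(3329, 156)) = Rational(23303, 78)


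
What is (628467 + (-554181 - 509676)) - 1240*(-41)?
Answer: -384550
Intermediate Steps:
(628467 + (-554181 - 509676)) - 1240*(-41) = (628467 - 1063857) + 50840 = -435390 + 50840 = -384550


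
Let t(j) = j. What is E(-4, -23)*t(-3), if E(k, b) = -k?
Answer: -12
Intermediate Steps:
E(-4, -23)*t(-3) = -1*(-4)*(-3) = 4*(-3) = -12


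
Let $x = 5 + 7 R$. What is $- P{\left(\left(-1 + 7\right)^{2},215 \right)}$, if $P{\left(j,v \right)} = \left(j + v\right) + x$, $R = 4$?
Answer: $-284$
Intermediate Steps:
$x = 33$ ($x = 5 + 7 \cdot 4 = 5 + 28 = 33$)
$P{\left(j,v \right)} = 33 + j + v$ ($P{\left(j,v \right)} = \left(j + v\right) + 33 = 33 + j + v$)
$- P{\left(\left(-1 + 7\right)^{2},215 \right)} = - (33 + \left(-1 + 7\right)^{2} + 215) = - (33 + 6^{2} + 215) = - (33 + 36 + 215) = \left(-1\right) 284 = -284$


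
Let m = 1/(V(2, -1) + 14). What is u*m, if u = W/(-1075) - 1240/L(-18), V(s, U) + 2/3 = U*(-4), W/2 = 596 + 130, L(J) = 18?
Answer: -169892/41925 ≈ -4.0523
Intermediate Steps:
W = 1452 (W = 2*(596 + 130) = 2*726 = 1452)
V(s, U) = -2/3 - 4*U (V(s, U) = -2/3 + U*(-4) = -2/3 - 4*U)
m = 3/52 (m = 1/((-2/3 - 4*(-1)) + 14) = 1/((-2/3 + 4) + 14) = 1/(10/3 + 14) = 1/(52/3) = 3/52 ≈ 0.057692)
u = -679568/9675 (u = 1452/(-1075) - 1240/18 = 1452*(-1/1075) - 1240*1/18 = -1452/1075 - 620/9 = -679568/9675 ≈ -70.240)
u*m = -679568/9675*3/52 = -169892/41925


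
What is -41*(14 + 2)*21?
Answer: -13776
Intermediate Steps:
-41*(14 + 2)*21 = -41*16*21 = -656*21 = -13776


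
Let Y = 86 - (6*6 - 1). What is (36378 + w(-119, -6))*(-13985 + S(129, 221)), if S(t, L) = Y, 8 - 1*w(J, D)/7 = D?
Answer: -508256584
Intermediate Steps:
w(J, D) = 56 - 7*D
Y = 51 (Y = 86 - (36 - 1) = 86 - 1*35 = 86 - 35 = 51)
S(t, L) = 51
(36378 + w(-119, -6))*(-13985 + S(129, 221)) = (36378 + (56 - 7*(-6)))*(-13985 + 51) = (36378 + (56 + 42))*(-13934) = (36378 + 98)*(-13934) = 36476*(-13934) = -508256584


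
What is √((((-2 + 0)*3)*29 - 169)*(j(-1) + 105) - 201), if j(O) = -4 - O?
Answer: I*√35187 ≈ 187.58*I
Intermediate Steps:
√((((-2 + 0)*3)*29 - 169)*(j(-1) + 105) - 201) = √((((-2 + 0)*3)*29 - 169)*((-4 - 1*(-1)) + 105) - 201) = √((-2*3*29 - 169)*((-4 + 1) + 105) - 201) = √((-6*29 - 169)*(-3 + 105) - 201) = √((-174 - 169)*102 - 201) = √(-343*102 - 201) = √(-34986 - 201) = √(-35187) = I*√35187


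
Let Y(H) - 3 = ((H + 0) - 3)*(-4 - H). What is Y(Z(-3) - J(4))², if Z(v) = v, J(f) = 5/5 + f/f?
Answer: 25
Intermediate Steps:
J(f) = 2 (J(f) = 5*(⅕) + 1 = 1 + 1 = 2)
Y(H) = 3 + (-4 - H)*(-3 + H) (Y(H) = 3 + ((H + 0) - 3)*(-4 - H) = 3 + (H - 3)*(-4 - H) = 3 + (-3 + H)*(-4 - H) = 3 + (-4 - H)*(-3 + H))
Y(Z(-3) - J(4))² = (15 - (-3 - 1*2) - (-3 - 1*2)²)² = (15 - (-3 - 2) - (-3 - 2)²)² = (15 - 1*(-5) - 1*(-5)²)² = (15 + 5 - 1*25)² = (15 + 5 - 25)² = (-5)² = 25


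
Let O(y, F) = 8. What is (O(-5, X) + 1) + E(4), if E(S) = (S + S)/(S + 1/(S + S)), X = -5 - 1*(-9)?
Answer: 361/33 ≈ 10.939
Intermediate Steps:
X = 4 (X = -5 + 9 = 4)
E(S) = 2*S/(S + 1/(2*S)) (E(S) = (2*S)/(S + 1/(2*S)) = 2*S/(S + 1/(2*S)))
(O(-5, X) + 1) + E(4) = (8 + 1) + 4*4**2/(1 + 2*4**2) = 9 + 4*16/(1 + 2*16) = 9 + 4*16/(1 + 32) = 9 + 4*16/33 = 9 + 4*16*(1/33) = 9 + 64/33 = 361/33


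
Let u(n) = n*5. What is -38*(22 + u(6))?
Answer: -1976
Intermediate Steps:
u(n) = 5*n
-38*(22 + u(6)) = -38*(22 + 5*6) = -38*(22 + 30) = -38*52 = -1976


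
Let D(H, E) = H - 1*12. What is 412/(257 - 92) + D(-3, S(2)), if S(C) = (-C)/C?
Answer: -2063/165 ≈ -12.503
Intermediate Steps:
S(C) = -1
D(H, E) = -12 + H (D(H, E) = H - 12 = -12 + H)
412/(257 - 92) + D(-3, S(2)) = 412/(257 - 92) + (-12 - 3) = 412/165 - 15 = -2063/165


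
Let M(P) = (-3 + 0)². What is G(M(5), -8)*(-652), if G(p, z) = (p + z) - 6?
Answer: 3260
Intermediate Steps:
M(P) = 9 (M(P) = (-3)² = 9)
G(p, z) = -6 + p + z
G(M(5), -8)*(-652) = (-6 + 9 - 8)*(-652) = -5*(-652) = 3260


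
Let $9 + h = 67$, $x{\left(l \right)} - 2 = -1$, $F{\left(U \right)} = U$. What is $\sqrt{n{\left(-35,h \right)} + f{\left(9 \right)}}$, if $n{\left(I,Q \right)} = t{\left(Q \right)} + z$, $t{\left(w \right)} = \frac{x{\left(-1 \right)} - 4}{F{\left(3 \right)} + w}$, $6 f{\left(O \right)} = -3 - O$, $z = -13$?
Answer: $\frac{3 i \sqrt{6222}}{61} \approx 3.8793 i$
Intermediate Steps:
$x{\left(l \right)} = 1$ ($x{\left(l \right)} = 2 - 1 = 1$)
$f{\left(O \right)} = - \frac{1}{2} - \frac{O}{6}$ ($f{\left(O \right)} = \frac{-3 - O}{6} = - \frac{1}{2} - \frac{O}{6}$)
$h = 58$ ($h = -9 + 67 = 58$)
$t{\left(w \right)} = - \frac{3}{3 + w}$ ($t{\left(w \right)} = \frac{1 - 4}{3 + w} = - \frac{3}{3 + w}$)
$n{\left(I,Q \right)} = -13 - \frac{3}{3 + Q}$ ($n{\left(I,Q \right)} = - \frac{3}{3 + Q} - 13 = -13 - \frac{3}{3 + Q}$)
$\sqrt{n{\left(-35,h \right)} + f{\left(9 \right)}} = \sqrt{\frac{-42 - 754}{3 + 58} - 2} = \sqrt{\frac{-42 - 754}{61} - 2} = \sqrt{\frac{1}{61} \left(-796\right) - 2} = \sqrt{- \frac{796}{61} - 2} = \sqrt{- \frac{918}{61}} = \frac{3 i \sqrt{6222}}{61}$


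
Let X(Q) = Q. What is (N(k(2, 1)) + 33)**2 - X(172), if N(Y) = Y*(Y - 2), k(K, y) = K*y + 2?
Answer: 1509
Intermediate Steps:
k(K, y) = 2 + K*y
N(Y) = Y*(-2 + Y)
(N(k(2, 1)) + 33)**2 - X(172) = ((2 + 2*1)*(-2 + (2 + 2*1)) + 33)**2 - 1*172 = ((2 + 2)*(-2 + (2 + 2)) + 33)**2 - 172 = (4*(-2 + 4) + 33)**2 - 172 = (4*2 + 33)**2 - 172 = (8 + 33)**2 - 172 = 41**2 - 172 = 1681 - 172 = 1509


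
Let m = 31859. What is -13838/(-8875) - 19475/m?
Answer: 268024217/282748625 ≈ 0.94792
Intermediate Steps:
-13838/(-8875) - 19475/m = -13838/(-8875) - 19475/31859 = -13838*(-1/8875) - 19475*1/31859 = 13838/8875 - 19475/31859 = 268024217/282748625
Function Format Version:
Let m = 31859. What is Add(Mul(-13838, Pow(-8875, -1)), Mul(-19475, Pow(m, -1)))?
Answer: Rational(268024217, 282748625) ≈ 0.94792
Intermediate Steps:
Add(Mul(-13838, Pow(-8875, -1)), Mul(-19475, Pow(m, -1))) = Add(Mul(-13838, Pow(-8875, -1)), Mul(-19475, Pow(31859, -1))) = Add(Mul(-13838, Rational(-1, 8875)), Mul(-19475, Rational(1, 31859))) = Add(Rational(13838, 8875), Rational(-19475, 31859)) = Rational(268024217, 282748625)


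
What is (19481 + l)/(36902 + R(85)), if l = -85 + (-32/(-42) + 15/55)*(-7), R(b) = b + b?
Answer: 639829/1223376 ≈ 0.52300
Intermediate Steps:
R(b) = 2*b
l = -3044/33 (l = -85 + (-32*(-1/42) + 15*(1/55))*(-7) = -85 + (16/21 + 3/11)*(-7) = -85 + (239/231)*(-7) = -85 - 239/33 = -3044/33 ≈ -92.242)
(19481 + l)/(36902 + R(85)) = (19481 - 3044/33)/(36902 + 2*85) = 639829/(33*(36902 + 170)) = (639829/33)/37072 = (639829/33)*(1/37072) = 639829/1223376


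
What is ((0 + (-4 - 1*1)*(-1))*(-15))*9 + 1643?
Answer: 968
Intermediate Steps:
((0 + (-4 - 1*1)*(-1))*(-15))*9 + 1643 = ((0 + (-4 - 1)*(-1))*(-15))*9 + 1643 = ((0 - 5*(-1))*(-15))*9 + 1643 = ((0 + 5)*(-15))*9 + 1643 = (5*(-15))*9 + 1643 = -75*9 + 1643 = -675 + 1643 = 968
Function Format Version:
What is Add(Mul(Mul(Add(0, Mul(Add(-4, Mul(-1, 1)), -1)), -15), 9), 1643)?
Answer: 968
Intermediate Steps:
Add(Mul(Mul(Add(0, Mul(Add(-4, Mul(-1, 1)), -1)), -15), 9), 1643) = Add(Mul(Mul(Add(0, Mul(Add(-4, -1), -1)), -15), 9), 1643) = Add(Mul(Mul(Add(0, Mul(-5, -1)), -15), 9), 1643) = Add(Mul(Mul(Add(0, 5), -15), 9), 1643) = Add(Mul(Mul(5, -15), 9), 1643) = Add(Mul(-75, 9), 1643) = Add(-675, 1643) = 968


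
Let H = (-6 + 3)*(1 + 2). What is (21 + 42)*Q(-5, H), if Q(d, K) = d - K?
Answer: 252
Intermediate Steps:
H = -9 (H = -3*3 = -9)
(21 + 42)*Q(-5, H) = (21 + 42)*(-5 - 1*(-9)) = 63*(-5 + 9) = 63*4 = 252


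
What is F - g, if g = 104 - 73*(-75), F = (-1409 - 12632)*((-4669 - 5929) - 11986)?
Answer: 317096365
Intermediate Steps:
F = 317101944 (F = -14041*(-10598 - 11986) = -14041*(-22584) = 317101944)
g = 5579 (g = 104 + 5475 = 5579)
F - g = 317101944 - 1*5579 = 317101944 - 5579 = 317096365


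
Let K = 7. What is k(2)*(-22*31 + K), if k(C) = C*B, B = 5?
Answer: -6750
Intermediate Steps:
k(C) = 5*C (k(C) = C*5 = 5*C)
k(2)*(-22*31 + K) = (5*2)*(-22*31 + 7) = 10*(-682 + 7) = 10*(-675) = -6750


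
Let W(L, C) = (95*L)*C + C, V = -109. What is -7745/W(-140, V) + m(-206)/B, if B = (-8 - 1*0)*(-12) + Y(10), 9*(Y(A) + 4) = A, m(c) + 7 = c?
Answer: -2785356257/1214757258 ≈ -2.2929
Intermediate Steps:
m(c) = -7 + c
Y(A) = -4 + A/9
W(L, C) = C + 95*C*L (W(L, C) = 95*C*L + C = C + 95*C*L)
B = 838/9 (B = (-8 - 1*0)*(-12) + (-4 + (⅑)*10) = (-8 + 0)*(-12) + (-4 + 10/9) = -8*(-12) - 26/9 = 96 - 26/9 = 838/9 ≈ 93.111)
-7745/W(-140, V) + m(-206)/B = -7745*(-1/(109*(1 + 95*(-140)))) + (-7 - 206)/(838/9) = -7745*(-1/(109*(1 - 13300))) - 213*9/838 = -7745/((-109*(-13299))) - 1917/838 = -7745/1449591 - 1917/838 = -2785356257/1214757258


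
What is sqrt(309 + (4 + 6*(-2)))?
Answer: sqrt(301) ≈ 17.349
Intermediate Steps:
sqrt(309 + (4 + 6*(-2))) = sqrt(309 + (4 - 12)) = sqrt(309 - 8) = sqrt(301)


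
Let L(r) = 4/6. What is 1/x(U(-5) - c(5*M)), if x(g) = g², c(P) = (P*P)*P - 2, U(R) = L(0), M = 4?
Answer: 9/575616064 ≈ 1.5635e-8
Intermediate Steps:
L(r) = ⅔ (L(r) = 4*(⅙) = ⅔)
U(R) = ⅔
c(P) = -2 + P³ (c(P) = P²*P - 2 = P³ - 2 = -2 + P³)
1/x(U(-5) - c(5*M)) = 1/((⅔ - (-2 + (5*4)³))²) = 1/((⅔ - (-2 + 20³))²) = 1/((⅔ - (-2 + 8000))²) = 1/((⅔ - 1*7998)²) = 1/((⅔ - 7998)²) = 1/((-23992/3)²) = 1/(575616064/9) = 9/575616064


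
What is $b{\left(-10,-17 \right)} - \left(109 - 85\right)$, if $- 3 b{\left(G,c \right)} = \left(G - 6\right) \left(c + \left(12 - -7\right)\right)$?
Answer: $- \frac{40}{3} \approx -13.333$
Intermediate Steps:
$b{\left(G,c \right)} = - \frac{\left(-6 + G\right) \left(19 + c\right)}{3}$ ($b{\left(G,c \right)} = - \frac{\left(G - 6\right) \left(c + \left(12 - -7\right)\right)}{3} = - \frac{\left(-6 + G\right) \left(c + \left(12 + 7\right)\right)}{3} = - \frac{\left(-6 + G\right) \left(c + 19\right)}{3} = - \frac{\left(-6 + G\right) \left(19 + c\right)}{3}$)
$b{\left(-10,-17 \right)} - \left(109 - 85\right) = \left(38 + 2 \left(-17\right) - - \frac{190}{3} - \left(- \frac{10}{3}\right) \left(-17\right)\right) - \left(109 - 85\right) = \left(38 - 34 + \frac{190}{3} - \frac{170}{3}\right) - 24 = \frac{32}{3} - 24 = - \frac{40}{3}$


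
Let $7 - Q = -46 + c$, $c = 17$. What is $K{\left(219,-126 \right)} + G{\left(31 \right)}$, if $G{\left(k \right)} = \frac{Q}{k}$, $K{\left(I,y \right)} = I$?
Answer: $\frac{6825}{31} \approx 220.16$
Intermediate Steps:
$Q = 36$ ($Q = 7 - \left(-46 + 17\right) = 7 - -29 = 7 + 29 = 36$)
$G{\left(k \right)} = \frac{36}{k}$
$K{\left(219,-126 \right)} + G{\left(31 \right)} = 219 + \frac{36}{31} = \frac{6825}{31}$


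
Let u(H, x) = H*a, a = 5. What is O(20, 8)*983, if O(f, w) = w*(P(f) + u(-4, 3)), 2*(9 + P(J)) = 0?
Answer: -228056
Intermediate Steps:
P(J) = -9 (P(J) = -9 + (½)*0 = -9 + 0 = -9)
u(H, x) = 5*H (u(H, x) = H*5 = 5*H)
O(f, w) = -29*w (O(f, w) = w*(-9 + 5*(-4)) = w*(-9 - 20) = w*(-29) = -29*w)
O(20, 8)*983 = -29*8*983 = -232*983 = -228056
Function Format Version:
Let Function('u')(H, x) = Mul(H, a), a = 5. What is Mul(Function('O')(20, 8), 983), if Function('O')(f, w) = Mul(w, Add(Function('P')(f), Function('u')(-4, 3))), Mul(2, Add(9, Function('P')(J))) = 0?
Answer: -228056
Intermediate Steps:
Function('P')(J) = -9 (Function('P')(J) = Add(-9, Mul(Rational(1, 2), 0)) = Add(-9, 0) = -9)
Function('u')(H, x) = Mul(5, H) (Function('u')(H, x) = Mul(H, 5) = Mul(5, H))
Function('O')(f, w) = Mul(-29, w) (Function('O')(f, w) = Mul(w, Add(-9, Mul(5, -4))) = Mul(w, Add(-9, -20)) = Mul(w, -29) = Mul(-29, w))
Mul(Function('O')(20, 8), 983) = Mul(Mul(-29, 8), 983) = Mul(-232, 983) = -228056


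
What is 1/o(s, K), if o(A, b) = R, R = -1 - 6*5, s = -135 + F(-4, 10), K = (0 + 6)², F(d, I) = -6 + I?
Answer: -1/31 ≈ -0.032258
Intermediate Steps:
K = 36 (K = 6² = 36)
s = -131 (s = -135 + (-6 + 10) = -135 + 4 = -131)
R = -31 (R = -1 - 30 = -31)
o(A, b) = -31
1/o(s, K) = 1/(-31) = -1/31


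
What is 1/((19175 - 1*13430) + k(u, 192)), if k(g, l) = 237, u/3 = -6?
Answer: 1/5982 ≈ 0.00016717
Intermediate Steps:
u = -18 (u = 3*(-6) = -18)
1/((19175 - 1*13430) + k(u, 192)) = 1/((19175 - 1*13430) + 237) = 1/((19175 - 13430) + 237) = 1/(5745 + 237) = 1/5982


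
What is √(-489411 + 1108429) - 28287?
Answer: -28287 + √619018 ≈ -27500.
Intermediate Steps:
√(-489411 + 1108429) - 28287 = √619018 - 28287 = -28287 + √619018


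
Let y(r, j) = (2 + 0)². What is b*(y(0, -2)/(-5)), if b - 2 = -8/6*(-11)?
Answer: -40/3 ≈ -13.333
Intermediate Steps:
y(r, j) = 4 (y(r, j) = 2² = 4)
b = 50/3 (b = 2 - 8/6*(-11) = 2 - 8*⅙*(-11) = 2 - 4/3*(-11) = 2 + 44/3 = 50/3 ≈ 16.667)
b*(y(0, -2)/(-5)) = 50*(4/(-5))/3 = 50*(4*(-⅕))/3 = (50/3)*(-⅘) = -40/3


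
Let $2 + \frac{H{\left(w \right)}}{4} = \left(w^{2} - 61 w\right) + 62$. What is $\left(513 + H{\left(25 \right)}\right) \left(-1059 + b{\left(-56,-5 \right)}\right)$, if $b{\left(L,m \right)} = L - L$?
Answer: $3014973$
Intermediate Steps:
$b{\left(L,m \right)} = 0$
$H{\left(w \right)} = 240 - 244 w + 4 w^{2}$ ($H{\left(w \right)} = -8 + 4 \left(\left(w^{2} - 61 w\right) + 62\right) = -8 + 4 \left(62 + w^{2} - 61 w\right) = -8 + \left(248 - 244 w + 4 w^{2}\right) = 240 - 244 w + 4 w^{2}$)
$\left(513 + H{\left(25 \right)}\right) \left(-1059 + b{\left(-56,-5 \right)}\right) = \left(513 + \left(240 - 6100 + 4 \cdot 25^{2}\right)\right) \left(-1059 + 0\right) = \left(513 + \left(240 - 6100 + 4 \cdot 625\right)\right) \left(-1059\right) = \left(513 + \left(240 - 6100 + 2500\right)\right) \left(-1059\right) = \left(513 - 3360\right) \left(-1059\right) = \left(-2847\right) \left(-1059\right) = 3014973$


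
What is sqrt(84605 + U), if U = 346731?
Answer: 2*sqrt(107834) ≈ 656.76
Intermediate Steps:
sqrt(84605 + U) = sqrt(84605 + 346731) = sqrt(431336) = 2*sqrt(107834)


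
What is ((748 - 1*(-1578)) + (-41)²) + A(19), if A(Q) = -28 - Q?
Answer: 3960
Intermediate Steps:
((748 - 1*(-1578)) + (-41)²) + A(19) = ((748 - 1*(-1578)) + (-41)²) + (-28 - 1*19) = ((748 + 1578) + 1681) + (-28 - 19) = (2326 + 1681) - 47 = 4007 - 47 = 3960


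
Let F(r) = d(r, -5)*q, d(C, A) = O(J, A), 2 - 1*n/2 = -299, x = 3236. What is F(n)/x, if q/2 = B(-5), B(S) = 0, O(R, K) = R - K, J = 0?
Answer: 0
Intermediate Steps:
n = 602 (n = 4 - 2*(-299) = 4 + 598 = 602)
d(C, A) = -A (d(C, A) = 0 - A = -A)
q = 0 (q = 2*0 = 0)
F(r) = 0 (F(r) = -1*(-5)*0 = 5*0 = 0)
F(n)/x = 0/3236 = 0*(1/3236) = 0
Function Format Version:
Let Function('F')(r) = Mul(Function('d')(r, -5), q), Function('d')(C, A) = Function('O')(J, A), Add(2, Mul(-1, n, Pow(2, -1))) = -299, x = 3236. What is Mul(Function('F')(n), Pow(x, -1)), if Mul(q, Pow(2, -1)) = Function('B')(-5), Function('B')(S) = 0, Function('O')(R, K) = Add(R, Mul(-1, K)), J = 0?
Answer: 0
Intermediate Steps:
n = 602 (n = Add(4, Mul(-2, -299)) = Add(4, 598) = 602)
Function('d')(C, A) = Mul(-1, A) (Function('d')(C, A) = Add(0, Mul(-1, A)) = Mul(-1, A))
q = 0 (q = Mul(2, 0) = 0)
Function('F')(r) = 0 (Function('F')(r) = Mul(Mul(-1, -5), 0) = Mul(5, 0) = 0)
Mul(Function('F')(n), Pow(x, -1)) = Mul(0, Pow(3236, -1)) = Mul(0, Rational(1, 3236)) = 0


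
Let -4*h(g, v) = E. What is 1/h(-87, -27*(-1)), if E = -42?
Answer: 2/21 ≈ 0.095238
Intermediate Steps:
h(g, v) = 21/2 (h(g, v) = -¼*(-42) = 21/2)
1/h(-87, -27*(-1)) = 1/(21/2) = 2/21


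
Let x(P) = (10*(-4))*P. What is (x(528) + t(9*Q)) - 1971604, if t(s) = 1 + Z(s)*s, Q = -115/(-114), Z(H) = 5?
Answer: -75721749/38 ≈ -1.9927e+6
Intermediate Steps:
Q = 115/114 (Q = -115*(-1/114) = 115/114 ≈ 1.0088)
x(P) = -40*P
t(s) = 1 + 5*s
(x(528) + t(9*Q)) - 1971604 = (-40*528 + (1 + 5*(9*(115/114)))) - 1971604 = (-21120 + (1 + 5*(345/38))) - 1971604 = (-21120 + (1 + 1725/38)) - 1971604 = (-21120 + 1763/38) - 1971604 = -800797/38 - 1971604 = -75721749/38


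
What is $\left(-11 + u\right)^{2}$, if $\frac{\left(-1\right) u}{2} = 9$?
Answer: $841$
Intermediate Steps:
$u = -18$ ($u = \left(-2\right) 9 = -18$)
$\left(-11 + u\right)^{2} = \left(-11 - 18\right)^{2} = \left(-29\right)^{2} = 841$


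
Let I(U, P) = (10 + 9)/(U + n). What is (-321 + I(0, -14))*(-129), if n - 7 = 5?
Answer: 164819/4 ≈ 41205.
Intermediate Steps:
n = 12 (n = 7 + 5 = 12)
I(U, P) = 19/(12 + U) (I(U, P) = (10 + 9)/(U + 12) = 19/(12 + U))
(-321 + I(0, -14))*(-129) = (-321 + 19/(12 + 0))*(-129) = (-321 + 19/12)*(-129) = -3833/12*(-129) = 164819/4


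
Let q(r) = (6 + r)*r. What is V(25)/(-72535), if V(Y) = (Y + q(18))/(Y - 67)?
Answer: 457/3046470 ≈ 0.00015001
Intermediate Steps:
q(r) = r*(6 + r)
V(Y) = (432 + Y)/(-67 + Y) (V(Y) = (Y + 18*(6 + 18))/(Y - 67) = (Y + 18*24)/(-67 + Y) = (Y + 432)/(-67 + Y) = (432 + Y)/(-67 + Y))
V(25)/(-72535) = ((432 + 25)/(-67 + 25))/(-72535) = (457/(-42))*(-1/72535) = -1/42*457*(-1/72535) = -457/42*(-1/72535) = 457/3046470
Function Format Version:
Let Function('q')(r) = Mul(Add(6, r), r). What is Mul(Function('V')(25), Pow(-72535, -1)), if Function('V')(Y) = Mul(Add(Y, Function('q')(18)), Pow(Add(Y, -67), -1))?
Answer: Rational(457, 3046470) ≈ 0.00015001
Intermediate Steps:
Function('q')(r) = Mul(r, Add(6, r))
Function('V')(Y) = Mul(Pow(Add(-67, Y), -1), Add(432, Y)) (Function('V')(Y) = Mul(Add(Y, Mul(18, Add(6, 18))), Pow(Add(Y, -67), -1)) = Mul(Add(Y, Mul(18, 24)), Pow(Add(-67, Y), -1)) = Mul(Add(Y, 432), Pow(Add(-67, Y), -1)) = Mul(Add(432, Y), Pow(Add(-67, Y), -1)) = Mul(Pow(Add(-67, Y), -1), Add(432, Y)))
Mul(Function('V')(25), Pow(-72535, -1)) = Mul(Mul(Pow(Add(-67, 25), -1), Add(432, 25)), Pow(-72535, -1)) = Mul(Mul(Pow(-42, -1), 457), Rational(-1, 72535)) = Mul(Mul(Rational(-1, 42), 457), Rational(-1, 72535)) = Mul(Rational(-457, 42), Rational(-1, 72535)) = Rational(457, 3046470)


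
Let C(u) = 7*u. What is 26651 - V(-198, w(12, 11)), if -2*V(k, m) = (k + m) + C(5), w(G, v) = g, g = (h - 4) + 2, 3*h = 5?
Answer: 79708/3 ≈ 26569.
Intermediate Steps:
h = 5/3 (h = (1/3)*5 = 5/3 ≈ 1.6667)
g = -1/3 (g = (5/3 - 4) + 2 = -7/3 + 2 = -1/3 ≈ -0.33333)
w(G, v) = -1/3
V(k, m) = -35/2 - k/2 - m/2 (V(k, m) = -((k + m) + 7*5)/2 = -((k + m) + 35)/2 = -(35 + k + m)/2 = -35/2 - k/2 - m/2)
26651 - V(-198, w(12, 11)) = 26651 - (-35/2 - 1/2*(-198) - 1/2*(-1/3)) = 26651 - (-35/2 + 99 + 1/6) = 26651 - 1*245/3 = 26651 - 245/3 = 79708/3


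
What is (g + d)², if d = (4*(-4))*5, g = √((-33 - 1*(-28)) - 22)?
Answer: 6373 - 480*I*√3 ≈ 6373.0 - 831.38*I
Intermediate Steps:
g = 3*I*√3 (g = √((-33 + 28) - 22) = √(-5 - 22) = √(-27) = 3*I*√3 ≈ 5.1962*I)
d = -80 (d = -16*5 = -80)
(g + d)² = (3*I*√3 - 80)² = (-80 + 3*I*√3)²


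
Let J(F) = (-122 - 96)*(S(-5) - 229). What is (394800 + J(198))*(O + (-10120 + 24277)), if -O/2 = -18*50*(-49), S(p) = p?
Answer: -33009257916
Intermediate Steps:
O = -88200 (O = -2*(-18*50)*(-49) = -(-1800)*(-49) = -2*44100 = -88200)
J(F) = 51012 (J(F) = (-122 - 96)*(-5 - 229) = -218*(-234) = 51012)
(394800 + J(198))*(O + (-10120 + 24277)) = (394800 + 51012)*(-88200 + (-10120 + 24277)) = 445812*(-88200 + 14157) = 445812*(-74043) = -33009257916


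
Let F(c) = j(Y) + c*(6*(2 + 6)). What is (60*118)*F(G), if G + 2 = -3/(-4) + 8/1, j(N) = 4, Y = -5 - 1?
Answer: 2322240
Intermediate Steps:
Y = -6
G = 27/4 (G = -2 + (-3/(-4) + 8/1) = -2 + (-3*(-¼) + 8*1) = -2 + (¾ + 8) = -2 + 35/4 = 27/4 ≈ 6.7500)
F(c) = 4 + 48*c (F(c) = 4 + c*(6*(2 + 6)) = 4 + c*(6*8) = 4 + c*48 = 4 + 48*c)
(60*118)*F(G) = (60*118)*(4 + 48*(27/4)) = 7080*(4 + 324) = 7080*328 = 2322240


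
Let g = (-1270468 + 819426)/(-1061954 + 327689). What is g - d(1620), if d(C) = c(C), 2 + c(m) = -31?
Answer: 24681787/734265 ≈ 33.614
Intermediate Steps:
c(m) = -33 (c(m) = -2 - 31 = -33)
g = 451042/734265 (g = -451042/(-734265) = -451042*(-1/734265) = 451042/734265 ≈ 0.61428)
d(C) = -33
g - d(1620) = 451042/734265 - 1*(-33) = 451042/734265 + 33 = 24681787/734265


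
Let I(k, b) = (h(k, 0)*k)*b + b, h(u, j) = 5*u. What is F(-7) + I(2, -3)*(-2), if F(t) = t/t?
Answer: 127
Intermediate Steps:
F(t) = 1
I(k, b) = b + 5*b*k² (I(k, b) = ((5*k)*k)*b + b = (5*k²)*b + b = 5*b*k² + b = b + 5*b*k²)
F(-7) + I(2, -3)*(-2) = 1 - 3*(1 + 5*2²)*(-2) = 1 - 3*(1 + 5*4)*(-2) = 1 - 3*(1 + 20)*(-2) = 1 - 3*21*(-2) = 1 - 63*(-2) = 1 + 126 = 127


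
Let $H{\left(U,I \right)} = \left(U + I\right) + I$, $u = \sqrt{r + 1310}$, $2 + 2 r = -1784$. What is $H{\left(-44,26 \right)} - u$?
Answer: $8 - \sqrt{417} \approx -12.421$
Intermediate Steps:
$r = -893$ ($r = -1 + \frac{1}{2} \left(-1784\right) = -1 - 892 = -893$)
$u = \sqrt{417}$ ($u = \sqrt{-893 + 1310} = \sqrt{417} \approx 20.421$)
$H{\left(U,I \right)} = U + 2 I$ ($H{\left(U,I \right)} = \left(I + U\right) + I = U + 2 I$)
$H{\left(-44,26 \right)} - u = \left(-44 + 2 \cdot 26\right) - \sqrt{417} = \left(-44 + 52\right) - \sqrt{417} = 8 - \sqrt{417}$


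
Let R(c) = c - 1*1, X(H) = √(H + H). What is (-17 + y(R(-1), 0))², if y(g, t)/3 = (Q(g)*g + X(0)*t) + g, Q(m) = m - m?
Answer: 529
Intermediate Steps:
X(H) = √2*√H (X(H) = √(2*H) = √2*√H)
R(c) = -1 + c (R(c) = c - 1 = -1 + c)
Q(m) = 0
y(g, t) = 3*g (y(g, t) = 3*((0*g + (√2*√0)*t) + g) = 3*((0 + (√2*0)*t) + g) = 3*((0 + 0*t) + g) = 3*((0 + 0) + g) = 3*(0 + g) = 3*g)
(-17 + y(R(-1), 0))² = (-17 + 3*(-1 - 1))² = (-17 + 3*(-2))² = (-17 - 6)² = (-23)² = 529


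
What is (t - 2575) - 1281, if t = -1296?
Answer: -5152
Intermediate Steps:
(t - 2575) - 1281 = (-1296 - 2575) - 1281 = -3871 - 1281 = -5152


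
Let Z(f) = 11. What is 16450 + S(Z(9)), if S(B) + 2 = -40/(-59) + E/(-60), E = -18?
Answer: 9704897/590 ≈ 16449.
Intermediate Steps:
S(B) = -603/590 (S(B) = -2 + (-40/(-59) - 18/(-60)) = -2 + (-40*(-1/59) - 18*(-1/60)) = -2 + (40/59 + 3/10) = -2 + 577/590 = -603/590)
16450 + S(Z(9)) = 16450 - 603/590 = 9704897/590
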